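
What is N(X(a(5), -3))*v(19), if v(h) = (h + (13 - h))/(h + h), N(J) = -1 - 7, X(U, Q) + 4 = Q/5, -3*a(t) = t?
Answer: -52/19 ≈ -2.7368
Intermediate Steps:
a(t) = -t/3
X(U, Q) = -4 + Q/5
N(J) = -8
v(h) = 13/(2*h) (v(h) = 13/((2*h)) = 13*(1/(2*h)) = 13/(2*h))
N(X(a(5), -3))*v(19) = -52/19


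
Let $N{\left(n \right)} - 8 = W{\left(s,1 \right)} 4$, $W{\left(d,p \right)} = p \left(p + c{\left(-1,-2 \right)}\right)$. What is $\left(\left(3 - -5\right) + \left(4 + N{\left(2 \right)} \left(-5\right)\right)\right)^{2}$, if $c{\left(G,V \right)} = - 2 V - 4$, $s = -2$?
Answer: $2304$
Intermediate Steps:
$c{\left(G,V \right)} = -4 - 2 V$
$W{\left(d,p \right)} = p^{2}$ ($W{\left(d,p \right)} = p \left(p - 0\right) = p \left(p + \left(-4 + 4\right)\right) = p \left(p + 0\right) = p p = p^{2}$)
$N{\left(n \right)} = 12$ ($N{\left(n \right)} = 8 + 1^{2} \cdot 4 = 8 + 1 \cdot 4 = 8 + 4 = 12$)
$\left(\left(3 - -5\right) + \left(4 + N{\left(2 \right)} \left(-5\right)\right)\right)^{2} = \left(\left(3 - -5\right) + \left(4 + 12 \left(-5\right)\right)\right)^{2} = \left(\left(3 + 5\right) + \left(4 - 60\right)\right)^{2} = \left(8 - 56\right)^{2} = \left(-48\right)^{2} = 2304$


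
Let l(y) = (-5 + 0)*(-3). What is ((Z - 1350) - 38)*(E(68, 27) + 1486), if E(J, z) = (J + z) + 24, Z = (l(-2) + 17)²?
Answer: -584220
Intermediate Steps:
l(y) = 15 (l(y) = -5*(-3) = 15)
Z = 1024 (Z = (15 + 17)² = 32² = 1024)
E(J, z) = 24 + J + z
((Z - 1350) - 38)*(E(68, 27) + 1486) = ((1024 - 1350) - 38)*((24 + 68 + 27) + 1486) = (-326 - 38)*(119 + 1486) = -364*1605 = -584220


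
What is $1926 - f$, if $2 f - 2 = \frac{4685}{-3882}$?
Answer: $\frac{14950385}{7764} \approx 1925.6$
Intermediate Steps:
$f = \frac{3079}{7764}$ ($f = 1 + \frac{4685 \frac{1}{-3882}}{2} = 1 + \frac{4685 \left(- \frac{1}{3882}\right)}{2} = 1 + \frac{1}{2} \left(- \frac{4685}{3882}\right) = 1 - \frac{4685}{7764} = \frac{3079}{7764} \approx 0.39657$)
$1926 - f = 1926 - \frac{3079}{7764} = \frac{14950385}{7764}$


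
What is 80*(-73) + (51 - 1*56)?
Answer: -5845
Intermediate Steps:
80*(-73) + (51 - 1*56) = -5840 + (51 - 56) = -5840 - 5 = -5845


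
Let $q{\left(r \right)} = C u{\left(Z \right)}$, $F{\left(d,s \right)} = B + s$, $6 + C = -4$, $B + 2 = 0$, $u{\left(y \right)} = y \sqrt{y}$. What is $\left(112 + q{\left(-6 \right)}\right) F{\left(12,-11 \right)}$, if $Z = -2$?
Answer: $-1456 - 260 i \sqrt{2} \approx -1456.0 - 367.7 i$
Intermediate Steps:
$u{\left(y \right)} = y^{\frac{3}{2}}$
$B = -2$ ($B = -2 + 0 = -2$)
$C = -10$ ($C = -6 - 4 = -10$)
$F{\left(d,s \right)} = -2 + s$
$q{\left(r \right)} = 20 i \sqrt{2}$ ($q{\left(r \right)} = - 10 \left(-2\right)^{\frac{3}{2}} = - 10 \left(- 2 i \sqrt{2}\right) = 20 i \sqrt{2}$)
$\left(112 + q{\left(-6 \right)}\right) F{\left(12,-11 \right)} = \left(112 + 20 i \sqrt{2}\right) \left(-2 - 11\right) = \left(112 + 20 i \sqrt{2}\right) \left(-13\right) = -1456 - 260 i \sqrt{2}$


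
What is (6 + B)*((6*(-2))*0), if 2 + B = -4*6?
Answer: 0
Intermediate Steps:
B = -26 (B = -2 - 4*6 = -2 - 24 = -26)
(6 + B)*((6*(-2))*0) = (6 - 26)*((6*(-2))*0) = -(-240)*0 = -20*0 = 0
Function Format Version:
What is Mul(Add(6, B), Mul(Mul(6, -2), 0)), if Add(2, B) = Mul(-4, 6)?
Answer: 0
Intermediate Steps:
B = -26 (B = Add(-2, Mul(-4, 6)) = Add(-2, -24) = -26)
Mul(Add(6, B), Mul(Mul(6, -2), 0)) = Mul(Add(6, -26), Mul(Mul(6, -2), 0)) = Mul(-20, Mul(-12, 0)) = Mul(-20, 0) = 0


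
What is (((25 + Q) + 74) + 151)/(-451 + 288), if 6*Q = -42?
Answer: -243/163 ≈ -1.4908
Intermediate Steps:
Q = -7 (Q = (1/6)*(-42) = -7)
(((25 + Q) + 74) + 151)/(-451 + 288) = (((25 - 7) + 74) + 151)/(-451 + 288) = ((18 + 74) + 151)/(-163) = (92 + 151)*(-1/163) = 243*(-1/163) = -243/163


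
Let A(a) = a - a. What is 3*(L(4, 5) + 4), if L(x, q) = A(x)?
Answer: 12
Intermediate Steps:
A(a) = 0
L(x, q) = 0
3*(L(4, 5) + 4) = 3*(0 + 4) = 3*4 = 12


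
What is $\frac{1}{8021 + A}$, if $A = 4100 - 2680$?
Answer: $\frac{1}{9441} \approx 0.00010592$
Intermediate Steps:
$A = 1420$ ($A = 4100 - 2680 = 1420$)
$\frac{1}{8021 + A} = \frac{1}{8021 + 1420} = \frac{1}{9441}$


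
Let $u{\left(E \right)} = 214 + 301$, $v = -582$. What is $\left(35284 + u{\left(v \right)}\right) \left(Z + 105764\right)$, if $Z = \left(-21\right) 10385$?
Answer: $-4020979479$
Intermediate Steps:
$u{\left(E \right)} = 515$
$Z = -218085$
$\left(35284 + u{\left(v \right)}\right) \left(Z + 105764\right) = \left(35284 + 515\right) \left(-218085 + 105764\right) = 35799 \left(-112321\right) = -4020979479$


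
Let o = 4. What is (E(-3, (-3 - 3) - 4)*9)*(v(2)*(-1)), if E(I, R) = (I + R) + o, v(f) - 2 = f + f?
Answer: 486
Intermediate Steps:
v(f) = 2 + 2*f (v(f) = 2 + (f + f) = 2 + 2*f)
E(I, R) = 4 + I + R (E(I, R) = (I + R) + 4 = 4 + I + R)
(E(-3, (-3 - 3) - 4)*9)*(v(2)*(-1)) = ((4 - 3 + ((-3 - 3) - 4))*9)*((2 + 2*2)*(-1)) = ((4 - 3 + (-6 - 4))*9)*((2 + 4)*(-1)) = ((4 - 3 - 10)*9)*(6*(-1)) = -9*9*(-6) = -81*(-6) = 486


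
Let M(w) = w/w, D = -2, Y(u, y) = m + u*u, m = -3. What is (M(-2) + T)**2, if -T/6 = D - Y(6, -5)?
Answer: 44521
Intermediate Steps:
Y(u, y) = -3 + u**2 (Y(u, y) = -3 + u*u = -3 + u**2)
M(w) = 1
T = 210 (T = -6*(-2 - (-3 + 6**2)) = -6*(-2 - (-3 + 36)) = -6*(-2 - 1*33) = -6*(-2 - 33) = -6*(-35) = 210)
(M(-2) + T)**2 = (1 + 210)**2 = 211**2 = 44521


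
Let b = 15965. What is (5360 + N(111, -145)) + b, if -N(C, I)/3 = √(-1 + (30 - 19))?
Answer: 21325 - 3*√10 ≈ 21316.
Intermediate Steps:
N(C, I) = -3*√10 (N(C, I) = -3*√(-1 + (30 - 19)) = -3*√(-1 + 11) = -3*√10)
(5360 + N(111, -145)) + b = (5360 - 3*√10) + 15965 = 21325 - 3*√10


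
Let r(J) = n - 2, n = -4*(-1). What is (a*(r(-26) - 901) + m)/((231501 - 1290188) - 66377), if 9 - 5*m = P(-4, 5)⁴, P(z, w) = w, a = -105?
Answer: -471359/5625320 ≈ -0.083792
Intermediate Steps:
n = 4
r(J) = 2 (r(J) = 4 - 2 = 2)
m = -616/5 (m = 9/5 - ⅕*5⁴ = 9/5 - ⅕*625 = 9/5 - 125 = -616/5 ≈ -123.20)
(a*(r(-26) - 901) + m)/((231501 - 1290188) - 66377) = (-105*(2 - 901) - 616/5)/((231501 - 1290188) - 66377) = (-105*(-899) - 616/5)/(-1058687 - 66377) = (94395 - 616/5)/(-1125064) = (471359/5)*(-1/1125064) = -471359/5625320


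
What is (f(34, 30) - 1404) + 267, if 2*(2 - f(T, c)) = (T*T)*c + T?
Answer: -18492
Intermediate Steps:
f(T, c) = 2 - T/2 - c*T**2/2 (f(T, c) = 2 - ((T*T)*c + T)/2 = 2 - (T**2*c + T)/2 = 2 - (c*T**2 + T)/2 = 2 - (T + c*T**2)/2 = 2 + (-T/2 - c*T**2/2) = 2 - T/2 - c*T**2/2)
(f(34, 30) - 1404) + 267 = ((2 - 1/2*34 - 1/2*30*34**2) - 1404) + 267 = ((2 - 17 - 1/2*30*1156) - 1404) + 267 = ((2 - 17 - 17340) - 1404) + 267 = (-17355 - 1404) + 267 = -18759 + 267 = -18492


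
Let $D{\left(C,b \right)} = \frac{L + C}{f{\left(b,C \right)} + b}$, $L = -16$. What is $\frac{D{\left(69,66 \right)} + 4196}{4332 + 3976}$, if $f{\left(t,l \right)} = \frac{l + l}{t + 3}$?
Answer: $\frac{285381}{564944} \approx 0.50515$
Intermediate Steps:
$f{\left(t,l \right)} = \frac{2 l}{3 + t}$
$D{\left(C,b \right)} = \frac{-16 + C}{b + \frac{2 C}{3 + b}}$ ($D{\left(C,b \right)} = \frac{-16 + C}{\frac{2 C}{3 + b} + b} = \frac{-16 + C}{b + \frac{2 C}{3 + b}}$)
$\frac{D{\left(69,66 \right)} + 4196}{4332 + 3976} = \frac{\frac{\left(-16 + 69\right) \left(3 + 66\right)}{2 \cdot 69 + 66 \left(3 + 66\right)} + 4196}{4332 + 3976} = \frac{\frac{1}{138 + 66 \cdot 69} \cdot 53 \cdot 69 + 4196}{8308} = \left(\frac{1}{138 + 4554} \cdot 53 \cdot 69 + 4196\right) \frac{1}{8308} = \left(\frac{1}{4692} \cdot 53 \cdot 69 + 4196\right) \frac{1}{8308} = \left(\frac{53}{68} + 4196\right) \frac{1}{8308} = \frac{285381}{68} \cdot \frac{1}{8308} = \frac{285381}{564944}$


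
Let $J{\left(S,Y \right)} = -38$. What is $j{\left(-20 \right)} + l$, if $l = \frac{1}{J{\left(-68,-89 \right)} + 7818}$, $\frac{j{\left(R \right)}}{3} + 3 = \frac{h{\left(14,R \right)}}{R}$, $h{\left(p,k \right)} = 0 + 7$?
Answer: $- \frac{19547}{1945} \approx -10.05$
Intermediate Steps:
$h{\left(p,k \right)} = 7$
$j{\left(R \right)} = -9 + \frac{21}{R}$ ($j{\left(R \right)} = -9 + 3 \frac{7}{R} = -9 + \frac{21}{R}$)
$l = \frac{1}{7780}$ ($l = \frac{1}{-38 + 7818} = \frac{1}{7780} \approx 0.00012853$)
$j{\left(-20 \right)} + l = \left(-9 + \frac{21}{-20}\right) + \frac{1}{7780} = \left(-9 + 21 \left(- \frac{1}{20}\right)\right) + \frac{1}{7780} = \left(-9 - \frac{21}{20}\right) + \frac{1}{7780} = - \frac{201}{20} + \frac{1}{7780} = - \frac{19547}{1945}$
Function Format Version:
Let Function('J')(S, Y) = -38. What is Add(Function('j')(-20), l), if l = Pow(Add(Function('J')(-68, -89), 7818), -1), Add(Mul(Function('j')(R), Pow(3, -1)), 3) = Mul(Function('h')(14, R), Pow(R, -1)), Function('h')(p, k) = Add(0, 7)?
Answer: Rational(-19547, 1945) ≈ -10.050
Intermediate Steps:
Function('h')(p, k) = 7
Function('j')(R) = Add(-9, Mul(21, Pow(R, -1))) (Function('j')(R) = Add(-9, Mul(3, Mul(7, Pow(R, -1)))) = Add(-9, Mul(21, Pow(R, -1))))
l = Rational(1, 7780) (l = Pow(Add(-38, 7818), -1) = Pow(7780, -1) = Rational(1, 7780) ≈ 0.00012853)
Add(Function('j')(-20), l) = Add(Add(-9, Mul(21, Pow(-20, -1))), Rational(1, 7780)) = Add(Add(-9, Mul(21, Rational(-1, 20))), Rational(1, 7780)) = Add(Add(-9, Rational(-21, 20)), Rational(1, 7780)) = Add(Rational(-201, 20), Rational(1, 7780)) = Rational(-19547, 1945)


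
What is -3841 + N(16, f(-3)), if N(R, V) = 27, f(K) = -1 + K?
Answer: -3814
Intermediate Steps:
-3841 + N(16, f(-3)) = -3841 + 27 = -3814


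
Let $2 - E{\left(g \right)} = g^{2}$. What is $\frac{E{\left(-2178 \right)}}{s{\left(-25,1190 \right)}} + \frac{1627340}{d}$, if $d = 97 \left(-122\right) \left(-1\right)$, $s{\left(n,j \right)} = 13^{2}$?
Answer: $- \frac{27930856164}{999973} \approx -27932.0$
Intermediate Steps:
$s{\left(n,j \right)} = 169$
$d = 11834$ ($d = \left(-11834\right) \left(-1\right) = 11834$)
$E{\left(g \right)} = 2 - g^{2}$
$\frac{E{\left(-2178 \right)}}{s{\left(-25,1190 \right)}} + \frac{1627340}{d} = \frac{2 - \left(-2178\right)^{2}}{169} + \frac{1627340}{11834} = \left(2 - 4743684\right) \frac{1}{169} + 1627340 \cdot \frac{1}{11834} = \left(2 - 4743684\right) \frac{1}{169} + \frac{813670}{5917} = \left(-4743682\right) \frac{1}{169} + \frac{813670}{5917} = - \frac{4743682}{169} + \frac{813670}{5917} = - \frac{27930856164}{999973}$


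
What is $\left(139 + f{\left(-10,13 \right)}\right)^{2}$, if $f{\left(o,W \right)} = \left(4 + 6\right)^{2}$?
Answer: $57121$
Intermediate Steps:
$f{\left(o,W \right)} = 100$ ($f{\left(o,W \right)} = 10^{2} = 100$)
$\left(139 + f{\left(-10,13 \right)}\right)^{2} = \left(139 + 100\right)^{2} = 239^{2} = 57121$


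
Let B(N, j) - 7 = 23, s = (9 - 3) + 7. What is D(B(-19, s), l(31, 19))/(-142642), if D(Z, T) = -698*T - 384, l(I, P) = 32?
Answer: 11360/71321 ≈ 0.15928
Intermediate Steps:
s = 13 (s = 6 + 7 = 13)
B(N, j) = 30 (B(N, j) = 7 + 23 = 30)
D(Z, T) = -384 - 698*T
D(B(-19, s), l(31, 19))/(-142642) = (-384 - 698*32)/(-142642) = (-384 - 22336)*(-1/142642) = -22720*(-1/142642) = 11360/71321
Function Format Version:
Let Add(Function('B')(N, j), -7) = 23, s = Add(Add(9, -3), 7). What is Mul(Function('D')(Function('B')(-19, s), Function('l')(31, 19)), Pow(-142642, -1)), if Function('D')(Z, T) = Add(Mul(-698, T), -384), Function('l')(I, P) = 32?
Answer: Rational(11360, 71321) ≈ 0.15928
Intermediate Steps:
s = 13 (s = Add(6, 7) = 13)
Function('B')(N, j) = 30 (Function('B')(N, j) = Add(7, 23) = 30)
Function('D')(Z, T) = Add(-384, Mul(-698, T))
Mul(Function('D')(Function('B')(-19, s), Function('l')(31, 19)), Pow(-142642, -1)) = Mul(Add(-384, Mul(-698, 32)), Pow(-142642, -1)) = Mul(Add(-384, -22336), Rational(-1, 142642)) = Mul(-22720, Rational(-1, 142642)) = Rational(11360, 71321)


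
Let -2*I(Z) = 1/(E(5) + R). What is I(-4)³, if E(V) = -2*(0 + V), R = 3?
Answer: 1/2744 ≈ 0.00036443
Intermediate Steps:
E(V) = -2*V
I(Z) = 1/14 (I(Z) = -1/(2*(-2*5 + 3)) = -1/(2*(-10 + 3)) = -½/(-7) = -½*(-⅐) = 1/14)
I(-4)³ = (1/14)³ = 1/2744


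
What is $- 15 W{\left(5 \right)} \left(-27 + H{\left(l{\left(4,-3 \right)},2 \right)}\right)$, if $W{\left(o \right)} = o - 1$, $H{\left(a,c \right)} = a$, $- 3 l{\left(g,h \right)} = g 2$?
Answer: $1780$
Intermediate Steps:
$l{\left(g,h \right)} = - \frac{2 g}{3}$ ($l{\left(g,h \right)} = - \frac{g 2}{3} = - \frac{2 g}{3}$)
$W{\left(o \right)} = -1 + o$
$- 15 W{\left(5 \right)} \left(-27 + H{\left(l{\left(4,-3 \right)},2 \right)}\right) = - 15 \left(-1 + 5\right) \left(-27 - \frac{8}{3}\right) = \left(-15\right) 4 \left(-27 - \frac{8}{3}\right) = \left(-60\right) \left(- \frac{89}{3}\right) = 1780$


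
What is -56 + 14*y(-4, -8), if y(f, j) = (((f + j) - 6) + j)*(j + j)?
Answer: 5768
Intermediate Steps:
y(f, j) = 2*j*(-6 + f + 2*j) (y(f, j) = ((-6 + f + j) + j)*(2*j) = (-6 + f + 2*j)*(2*j) = 2*j*(-6 + f + 2*j))
-56 + 14*y(-4, -8) = -56 + 14*(2*(-8)*(-6 - 4 + 2*(-8))) = -56 + 14*(2*(-8)*(-6 - 4 - 16)) = -56 + 14*(2*(-8)*(-26)) = -56 + 14*416 = -56 + 5824 = 5768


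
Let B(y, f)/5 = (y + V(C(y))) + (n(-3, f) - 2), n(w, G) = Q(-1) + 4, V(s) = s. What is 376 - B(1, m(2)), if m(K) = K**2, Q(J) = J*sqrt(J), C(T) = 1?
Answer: 356 + 5*I ≈ 356.0 + 5.0*I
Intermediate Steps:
Q(J) = J**(3/2)
n(w, G) = 4 - I (n(w, G) = (-1)**(3/2) + 4 = -I + 4 = 4 - I)
B(y, f) = 15 - 5*I + 5*y (B(y, f) = 5*((y + 1) + ((4 - I) - 2)) = 5*((1 + y) + (2 - I)) = 5*(3 + y - I) = 15 - 5*I + 5*y)
376 - B(1, m(2)) = 376 - (15 - 5*I + 5*1) = 376 - (15 - 5*I + 5) = 376 - (20 - 5*I) = 376 + (-20 + 5*I) = 356 + 5*I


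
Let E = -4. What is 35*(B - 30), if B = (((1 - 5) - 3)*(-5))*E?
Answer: -5950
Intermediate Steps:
B = -140 (B = (((1 - 5) - 3)*(-5))*(-4) = ((-4 - 3)*(-5))*(-4) = -7*(-5)*(-4) = 35*(-4) = -140)
35*(B - 30) = 35*(-140 - 30) = 35*(-170) = -5950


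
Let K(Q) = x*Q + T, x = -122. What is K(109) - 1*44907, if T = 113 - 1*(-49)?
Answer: -58043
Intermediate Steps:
T = 162 (T = 113 + 49 = 162)
K(Q) = 162 - 122*Q (K(Q) = -122*Q + 162 = 162 - 122*Q)
K(109) - 1*44907 = (162 - 122*109) - 1*44907 = (162 - 13298) - 44907 = -13136 - 44907 = -58043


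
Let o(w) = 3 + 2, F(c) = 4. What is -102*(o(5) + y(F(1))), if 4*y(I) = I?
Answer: -612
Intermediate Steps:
y(I) = I/4
o(w) = 5
-102*(o(5) + y(F(1))) = -102*(5 + (¼)*4) = -102*(5 + 1) = -102*6 = -612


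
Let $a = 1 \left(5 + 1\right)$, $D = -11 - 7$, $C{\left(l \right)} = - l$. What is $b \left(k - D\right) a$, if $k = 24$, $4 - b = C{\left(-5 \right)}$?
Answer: $-252$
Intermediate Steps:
$b = -1$ ($b = 4 - \left(-1\right) \left(-5\right) = 4 - 5 = -1$)
$D = -18$ ($D = -11 - 7 = -18$)
$a = 6$ ($a = 1 \cdot 6 = 6$)
$b \left(k - D\right) a = - (24 - -18) 6 = - (24 + 18) 6 = \left(-1\right) 42 \cdot 6 = \left(-42\right) 6 = -252$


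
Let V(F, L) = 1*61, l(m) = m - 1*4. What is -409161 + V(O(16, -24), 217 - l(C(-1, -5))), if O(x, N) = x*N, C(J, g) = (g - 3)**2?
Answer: -409100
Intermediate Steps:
C(J, g) = (-3 + g)**2
l(m) = -4 + m (l(m) = m - 4 = -4 + m)
O(x, N) = N*x
V(F, L) = 61
-409161 + V(O(16, -24), 217 - l(C(-1, -5))) = -409161 + 61 = -409100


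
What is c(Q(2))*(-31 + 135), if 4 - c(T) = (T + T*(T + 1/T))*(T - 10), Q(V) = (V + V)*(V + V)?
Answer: -169936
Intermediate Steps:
Q(V) = 4*V² (Q(V) = (2*V)*(2*V) = 4*V²)
c(T) = 4 - (-10 + T)*(T + T*(T + 1/T)) (c(T) = 4 - (T + T*(T + 1/T))*(T - 10) = 4 - (T + T*(T + 1/T))*(-10 + T) = 4 - (-10 + T)*(T + T*(T + 1/T)))
c(Q(2))*(-31 + 135) = (14 - (4*2²)³ + 9*(4*2²) + 9*(4*2²)²)*(-31 + 135) = (14 - (4*4)³ + 9*(4*4) + 9*(4*4)²)*104 = (14 - 1*16³ + 9*16 + 9*16²)*104 = (14 - 1*4096 + 144 + 9*256)*104 = (14 - 4096 + 144 + 2304)*104 = -1634*104 = -169936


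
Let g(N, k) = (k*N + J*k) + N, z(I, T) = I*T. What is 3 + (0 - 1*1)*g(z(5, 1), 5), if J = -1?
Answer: -22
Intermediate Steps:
g(N, k) = N - k + N*k (g(N, k) = (k*N - k) + N = (N*k - k) + N = (-k + N*k) + N = N - k + N*k)
3 + (0 - 1*1)*g(z(5, 1), 5) = 3 + (0 - 1*1)*(5*1 - 1*5 + (5*1)*5) = 3 + (0 - 1)*(5 - 5 + 5*5) = 3 - (5 - 5 + 25) = 3 - 1*25 = 3 - 25 = -22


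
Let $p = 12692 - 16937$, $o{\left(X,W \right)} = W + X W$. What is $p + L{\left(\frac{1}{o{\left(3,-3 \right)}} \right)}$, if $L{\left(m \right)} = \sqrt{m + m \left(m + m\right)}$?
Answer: $-4245 + \frac{i \sqrt{10}}{12} \approx -4245.0 + 0.26352 i$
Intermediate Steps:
$o{\left(X,W \right)} = W + W X$
$p = -4245$
$L{\left(m \right)} = \sqrt{m + 2 m^{2}}$ ($L{\left(m \right)} = \sqrt{m + m 2 m} = \sqrt{m + 2 m^{2}}$)
$p + L{\left(\frac{1}{o{\left(3,-3 \right)}} \right)} = -4245 + \sqrt{\frac{1 + \frac{2}{\left(-3\right) \left(1 + 3\right)}}{\left(-3\right) \left(1 + 3\right)}} = -4245 + \sqrt{\frac{1 + \frac{2}{\left(-3\right) 4}}{\left(-3\right) 4}} = -4245 + \sqrt{\frac{1 + \frac{2}{-12}}{-12}} = -4245 + \sqrt{- \frac{1 + 2 \left(- \frac{1}{12}\right)}{12}} = -4245 + \sqrt{- \frac{1 - \frac{1}{6}}{12}} = -4245 + \sqrt{\left(- \frac{1}{12}\right) \frac{5}{6}} = -4245 + \sqrt{- \frac{5}{72}} = -4245 + \frac{i \sqrt{10}}{12}$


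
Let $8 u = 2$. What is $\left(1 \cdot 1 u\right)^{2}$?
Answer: $\frac{1}{16} \approx 0.0625$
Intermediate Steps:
$u = \frac{1}{4}$ ($u = \frac{1}{8} \cdot 2 = \frac{1}{4} \approx 0.25$)
$\left(1 \cdot 1 u\right)^{2} = \left(1 \cdot 1 \cdot \frac{1}{4}\right)^{2} = \left(1 \cdot \frac{1}{4}\right)^{2} = \left(\frac{1}{4}\right)^{2} = \frac{1}{16}$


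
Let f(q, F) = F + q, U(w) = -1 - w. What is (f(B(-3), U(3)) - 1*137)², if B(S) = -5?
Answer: 21316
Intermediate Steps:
(f(B(-3), U(3)) - 1*137)² = (((-1 - 1*3) - 5) - 1*137)² = (((-1 - 3) - 5) - 137)² = ((-4 - 5) - 137)² = (-9 - 137)² = (-146)² = 21316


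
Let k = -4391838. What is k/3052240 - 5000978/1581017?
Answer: -11103877814983/2412821664040 ≈ -4.6020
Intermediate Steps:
k/3052240 - 5000978/1581017 = -4391838/3052240 - 5000978/1581017 = -4391838*1/3052240 - 5000978*1/1581017 = -2195919/1526120 - 5000978/1581017 = -11103877814983/2412821664040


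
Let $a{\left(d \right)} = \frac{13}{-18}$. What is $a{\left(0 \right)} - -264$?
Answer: $\frac{4739}{18} \approx 263.28$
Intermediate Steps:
$a{\left(d \right)} = - \frac{13}{18}$ ($a{\left(d \right)} = 13 \left(- \frac{1}{18}\right) = - \frac{13}{18}$)
$a{\left(0 \right)} - -264 = - \frac{13}{18} - -264 = - \frac{13}{18} + 264 = \frac{4739}{18}$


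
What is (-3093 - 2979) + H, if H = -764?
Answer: -6836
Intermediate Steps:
(-3093 - 2979) + H = (-3093 - 2979) - 764 = -6072 - 764 = -6836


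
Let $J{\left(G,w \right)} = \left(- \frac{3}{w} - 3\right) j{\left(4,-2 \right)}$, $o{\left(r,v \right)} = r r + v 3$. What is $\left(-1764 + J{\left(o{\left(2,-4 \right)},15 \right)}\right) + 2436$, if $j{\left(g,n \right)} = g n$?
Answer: $\frac{3488}{5} \approx 697.6$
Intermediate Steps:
$o{\left(r,v \right)} = r^{2} + 3 v$
$J{\left(G,w \right)} = 24 + \frac{24}{w}$ ($J{\left(G,w \right)} = \left(- \frac{3}{w} - 3\right) 4 \left(-2\right) = \left(-3 - \frac{3}{w}\right) \left(-8\right) = 24 + \frac{24}{w}$)
$\left(-1764 + J{\left(o{\left(2,-4 \right)},15 \right)}\right) + 2436 = \left(-1764 + \left(24 + \frac{24}{15}\right)\right) + 2436 = \left(-1764 + \left(24 + 24 \cdot \frac{1}{15}\right)\right) + 2436 = \left(-1764 + \left(24 + \frac{8}{5}\right)\right) + 2436 = \left(-1764 + \frac{128}{5}\right) + 2436 = - \frac{8692}{5} + 2436 = \frac{3488}{5}$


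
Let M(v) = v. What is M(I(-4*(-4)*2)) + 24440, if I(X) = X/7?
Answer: 171112/7 ≈ 24445.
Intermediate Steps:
I(X) = X/7 (I(X) = X*(⅐) = X/7)
M(I(-4*(-4)*2)) + 24440 = (-4*(-4)*2)/7 + 24440 = (16*2)/7 + 24440 = (⅐)*32 + 24440 = 32/7 + 24440 = 171112/7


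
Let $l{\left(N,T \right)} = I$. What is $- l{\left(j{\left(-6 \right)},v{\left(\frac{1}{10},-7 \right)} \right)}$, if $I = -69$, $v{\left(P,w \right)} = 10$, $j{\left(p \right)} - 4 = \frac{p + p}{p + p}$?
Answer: $69$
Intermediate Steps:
$j{\left(p \right)} = 5$ ($j{\left(p \right)} = 4 + \frac{p + p}{p + p} = 4 + \frac{2 p}{2 p} = 4 + 2 p \frac{1}{2 p} = 4 + 1 = 5$)
$l{\left(N,T \right)} = -69$
$- l{\left(j{\left(-6 \right)},v{\left(\frac{1}{10},-7 \right)} \right)} = \left(-1\right) \left(-69\right) = 69$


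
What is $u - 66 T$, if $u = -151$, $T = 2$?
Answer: $-283$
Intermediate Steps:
$u - 66 T = -151 - 132 = -283$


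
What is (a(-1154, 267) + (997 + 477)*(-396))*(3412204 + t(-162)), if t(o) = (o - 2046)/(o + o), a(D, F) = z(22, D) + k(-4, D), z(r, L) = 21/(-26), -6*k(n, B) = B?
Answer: -2096594157093158/1053 ≈ -1.9911e+12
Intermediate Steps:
k(n, B) = -B/6
z(r, L) = -21/26 (z(r, L) = 21*(-1/26) = -21/26)
a(D, F) = -21/26 - D/6
t(o) = (-2046 + o)/(2*o) (t(o) = (-2046 + o)/((2*o)) = (-2046 + o)*(1/(2*o)) = (-2046 + o)/(2*o))
(a(-1154, 267) + (997 + 477)*(-396))*(3412204 + t(-162)) = ((-21/26 - ⅙*(-1154)) + (997 + 477)*(-396))*(3412204 + (½)*(-2046 - 162)/(-162)) = ((-21/26 + 577/3) + 1474*(-396))*(3412204 + (½)*(-1/162)*(-2208)) = (14939/78 - 583704)*(3412204 + 184/27) = -45513973/78*92129692/27 = -2096594157093158/1053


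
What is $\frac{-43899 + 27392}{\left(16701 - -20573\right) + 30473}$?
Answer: $- \frac{16507}{67747} \approx -0.24366$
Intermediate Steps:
$\frac{-43899 + 27392}{\left(16701 - -20573\right) + 30473} = - \frac{16507}{\left(16701 + 20573\right) + 30473} = - \frac{16507}{37274 + 30473} = - \frac{16507}{67747}$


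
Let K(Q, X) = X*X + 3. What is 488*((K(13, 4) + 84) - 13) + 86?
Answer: 44006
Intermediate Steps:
K(Q, X) = 3 + X² (K(Q, X) = X² + 3 = 3 + X²)
488*((K(13, 4) + 84) - 13) + 86 = 488*(((3 + 4²) + 84) - 13) + 86 = 488*(((3 + 16) + 84) - 13) + 86 = 488*((19 + 84) - 13) + 86 = 488*(103 - 13) + 86 = 488*90 + 86 = 43920 + 86 = 44006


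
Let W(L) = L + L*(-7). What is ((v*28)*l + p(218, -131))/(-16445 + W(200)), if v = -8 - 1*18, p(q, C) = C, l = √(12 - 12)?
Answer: 131/17645 ≈ 0.0074242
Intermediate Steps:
l = 0 (l = √0 = 0)
v = -26 (v = -8 - 18 = -26)
W(L) = -6*L (W(L) = L - 7*L = -6*L)
((v*28)*l + p(218, -131))/(-16445 + W(200)) = (-26*28*0 - 131)/(-16445 - 6*200) = (-728*0 - 131)/(-16445 - 1200) = (0 - 131)/(-17645) = -131*(-1/17645) = 131/17645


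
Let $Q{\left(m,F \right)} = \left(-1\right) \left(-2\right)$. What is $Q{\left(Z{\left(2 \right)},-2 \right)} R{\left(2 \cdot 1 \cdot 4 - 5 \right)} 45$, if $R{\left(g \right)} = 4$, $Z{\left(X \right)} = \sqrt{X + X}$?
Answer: $360$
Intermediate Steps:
$Z{\left(X \right)} = \sqrt{2} \sqrt{X}$ ($Z{\left(X \right)} = \sqrt{2 X} = \sqrt{2} \sqrt{X}$)
$Q{\left(m,F \right)} = 2$
$Q{\left(Z{\left(2 \right)},-2 \right)} R{\left(2 \cdot 1 \cdot 4 - 5 \right)} 45 = 2 \cdot 4 \cdot 45 = 8 \cdot 45 = 360$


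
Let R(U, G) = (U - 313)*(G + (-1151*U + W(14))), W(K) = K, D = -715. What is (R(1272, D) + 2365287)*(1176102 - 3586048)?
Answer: 3379592641190920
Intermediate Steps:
R(U, G) = (-313 + U)*(14 + G - 1151*U) (R(U, G) = (U - 313)*(G + (-1151*U + 14)) = (-313 + U)*(G + (14 - 1151*U)) = (-313 + U)*(14 + G - 1151*U))
(R(1272, D) + 2365287)*(1176102 - 3586048) = ((-4382 - 1151*1272**2 - 313*(-715) + 360277*1272 - 715*1272) + 2365287)*(1176102 - 3586048) = ((-4382 - 1151*1617984 + 223795 + 458272344 - 909480) + 2365287)*(-2409946) = ((-4382 - 1862299584 + 223795 + 458272344 - 909480) + 2365287)*(-2409946) = (-1404717307 + 2365287)*(-2409946) = -1402352020*(-2409946) = 3379592641190920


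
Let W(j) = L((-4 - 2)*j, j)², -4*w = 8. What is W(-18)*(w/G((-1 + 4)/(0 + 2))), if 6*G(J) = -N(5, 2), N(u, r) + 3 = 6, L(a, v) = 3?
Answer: 36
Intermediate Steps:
w = -2 (w = -¼*8 = -2)
N(u, r) = 3 (N(u, r) = -3 + 6 = 3)
G(J) = -½ (G(J) = (-1*3)/6 = (⅙)*(-3) = -½)
W(j) = 9 (W(j) = 3² = 9)
W(-18)*(w/G((-1 + 4)/(0 + 2))) = 9*(-2/(-½)) = 9*(-2*(-2)) = 9*4 = 36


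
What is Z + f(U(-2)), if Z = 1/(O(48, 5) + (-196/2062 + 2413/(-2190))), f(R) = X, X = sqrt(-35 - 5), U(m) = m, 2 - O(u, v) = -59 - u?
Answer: 2257890/243407587 + 2*I*sqrt(10) ≈ 0.0092762 + 6.3246*I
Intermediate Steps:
O(u, v) = 61 + u (O(u, v) = 2 - (-59 - u) = 2 + (59 + u) = 61 + u)
X = 2*I*sqrt(10) (X = sqrt(-40) = 2*I*sqrt(10) ≈ 6.3246*I)
f(R) = 2*I*sqrt(10)
Z = 2257890/243407587 (Z = 1/((61 + 48) + (-196/2062 + 2413/(-2190))) = 1/(109 + (-196*1/2062 + 2413*(-1/2190))) = 1/(109 + (-98/1031 - 2413/2190)) = 1/(109 - 2702423/2257890) = 1/(243407587/2257890) = 2257890/243407587 ≈ 0.0092762)
Z + f(U(-2)) = 2257890/243407587 + 2*I*sqrt(10)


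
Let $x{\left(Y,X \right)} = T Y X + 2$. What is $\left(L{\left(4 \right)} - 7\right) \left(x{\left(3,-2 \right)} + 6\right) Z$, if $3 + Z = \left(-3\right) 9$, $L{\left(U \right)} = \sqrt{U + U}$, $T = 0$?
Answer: $1680 - 480 \sqrt{2} \approx 1001.2$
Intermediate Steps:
$L{\left(U \right)} = \sqrt{2} \sqrt{U}$ ($L{\left(U \right)} = \sqrt{2 U} = \sqrt{2} \sqrt{U}$)
$x{\left(Y,X \right)} = 2$ ($x{\left(Y,X \right)} = 0 Y X + 2 = 0 X + 2 = 0 + 2 = 2$)
$Z = -30$ ($Z = -3 - 27 = -30$)
$\left(L{\left(4 \right)} - 7\right) \left(x{\left(3,-2 \right)} + 6\right) Z = \left(\sqrt{2} \sqrt{4} - 7\right) \left(2 + 6\right) \left(-30\right) = \left(\sqrt{2} \cdot 2 - 7\right) 8 \left(-30\right) = \left(2 \sqrt{2} - 7\right) 8 \left(-30\right) = \left(-7 + 2 \sqrt{2}\right) 8 \left(-30\right) = \left(-56 + 16 \sqrt{2}\right) \left(-30\right) = 1680 - 480 \sqrt{2}$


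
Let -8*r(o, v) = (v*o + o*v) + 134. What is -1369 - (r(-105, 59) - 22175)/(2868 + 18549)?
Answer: -9766410/7139 ≈ -1368.0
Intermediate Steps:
r(o, v) = -67/4 - o*v/4 (r(o, v) = -((v*o + o*v) + 134)/8 = -((o*v + o*v) + 134)/8 = -(2*o*v + 134)/8 = -(134 + 2*o*v)/8 = -67/4 - o*v/4)
-1369 - (r(-105, 59) - 22175)/(2868 + 18549) = -1369 - ((-67/4 - ¼*(-105)*59) - 22175)/(2868 + 18549) = -1369 - ((-67/4 + 6195/4) - 22175)/21417 = -1369 - (1532 - 22175)/21417 = -1369 - (-20643)/21417 = -1369 - 1*(-6881/7139) = -1369 + 6881/7139 = -9766410/7139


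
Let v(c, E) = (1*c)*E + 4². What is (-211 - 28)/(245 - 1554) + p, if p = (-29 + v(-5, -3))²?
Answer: 5475/1309 ≈ 4.1826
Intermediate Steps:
v(c, E) = 16 + E*c (v(c, E) = c*E + 16 = E*c + 16 = 16 + E*c)
p = 4 (p = (-29 + (16 - 3*(-5)))² = (-29 + (16 + 15))² = (-29 + 31)² = 2² = 4)
(-211 - 28)/(245 - 1554) + p = (-211 - 28)/(245 - 1554) + 4 = -239/(-1309) + 4 = -239*(-1/1309) + 4 = 239/1309 + 4 = 5475/1309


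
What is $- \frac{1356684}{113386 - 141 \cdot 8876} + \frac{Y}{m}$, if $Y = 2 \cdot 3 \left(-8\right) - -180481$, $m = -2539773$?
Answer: $\frac{231450941603}{206470846035} \approx 1.121$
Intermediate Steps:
$Y = 180433$ ($Y = 6 \left(-8\right) + 180481 = -48 + 180481 = 180433$)
$- \frac{1356684}{113386 - 141 \cdot 8876} + \frac{Y}{m} = - \frac{1356684}{113386 - 141 \cdot 8876} + \frac{180433}{-2539773} = - \frac{1356684}{113386 - 1251516} + 180433 \left(- \frac{1}{2539773}\right) = - \frac{1356684}{113386 - 1251516} - \frac{180433}{2539773} = - \frac{1356684}{-1138130} - \frac{180433}{2539773} = \left(-1356684\right) \left(- \frac{1}{1138130}\right) - \frac{180433}{2539773} = \frac{96906}{81295} - \frac{180433}{2539773} = \frac{231450941603}{206470846035}$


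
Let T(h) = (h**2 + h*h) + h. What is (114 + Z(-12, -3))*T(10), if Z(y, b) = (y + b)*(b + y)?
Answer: 71190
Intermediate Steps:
Z(y, b) = (b + y)**2 (Z(y, b) = (b + y)*(b + y) = (b + y)**2)
T(h) = h + 2*h**2 (T(h) = (h**2 + h**2) + h = 2*h**2 + h = h + 2*h**2)
(114 + Z(-12, -3))*T(10) = (114 + (-3 - 12)**2)*(10*(1 + 2*10)) = (114 + (-15)**2)*(10*(1 + 20)) = (114 + 225)*(10*21) = 339*210 = 71190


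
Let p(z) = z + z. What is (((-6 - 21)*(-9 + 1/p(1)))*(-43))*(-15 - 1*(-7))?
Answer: 78948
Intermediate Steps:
p(z) = 2*z
(((-6 - 21)*(-9 + 1/p(1)))*(-43))*(-15 - 1*(-7)) = (((-6 - 21)*(-9 + 1/(2*1)))*(-43))*(-15 - 1*(-7)) = (-27*(-9 + 1/2)*(-43))*(-15 + 7) = (-27*(-9 + ½)*(-43))*(-8) = (-27*(-17/2)*(-43))*(-8) = ((459/2)*(-43))*(-8) = -19737/2*(-8) = 78948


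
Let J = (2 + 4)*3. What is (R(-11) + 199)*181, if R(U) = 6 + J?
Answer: 40363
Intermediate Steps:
J = 18 (J = 6*3 = 18)
R(U) = 24 (R(U) = 6 + 18 = 24)
(R(-11) + 199)*181 = (24 + 199)*181 = 223*181 = 40363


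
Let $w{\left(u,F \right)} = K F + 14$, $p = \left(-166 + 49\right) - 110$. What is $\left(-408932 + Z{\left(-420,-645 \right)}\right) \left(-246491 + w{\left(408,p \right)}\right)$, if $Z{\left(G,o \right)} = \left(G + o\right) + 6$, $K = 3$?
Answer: $101332555578$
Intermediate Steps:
$p = -227$ ($p = -117 - 110 = -227$)
$Z{\left(G,o \right)} = 6 + G + o$
$w{\left(u,F \right)} = 14 + 3 F$ ($w{\left(u,F \right)} = 3 F + 14 = 14 + 3 F$)
$\left(-408932 + Z{\left(-420,-645 \right)}\right) \left(-246491 + w{\left(408,p \right)}\right) = \left(-408932 - 1059\right) \left(-246491 + \left(14 + 3 \left(-227\right)\right)\right) = \left(-408932 - 1059\right) \left(-246491 + \left(14 - 681\right)\right) = - 409991 \left(-246491 - 667\right) = \left(-409991\right) \left(-247158\right) = 101332555578$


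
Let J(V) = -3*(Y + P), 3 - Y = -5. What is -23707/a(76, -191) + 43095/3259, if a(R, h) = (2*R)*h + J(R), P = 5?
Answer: 1330075858/94742389 ≈ 14.039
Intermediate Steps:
Y = 8 (Y = 3 - 1*(-5) = 3 + 5 = 8)
J(V) = -39 (J(V) = -3*(8 + 5) = -3*13 = -39)
a(R, h) = -39 + 2*R*h (a(R, h) = (2*R)*h - 39 = 2*R*h - 39 = -39 + 2*R*h)
-23707/a(76, -191) + 43095/3259 = -23707/(-39 + 2*76*(-191)) + 43095/3259 = -23707/(-39 - 29032) + 43095*(1/3259) = -23707/(-29071) + 43095/3259 = -23707*(-1/29071) + 43095/3259 = 23707/29071 + 43095/3259 = 1330075858/94742389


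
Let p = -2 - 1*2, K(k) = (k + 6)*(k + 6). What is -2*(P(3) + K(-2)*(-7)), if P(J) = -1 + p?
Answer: 234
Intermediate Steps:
K(k) = (6 + k)² (K(k) = (6 + k)*(6 + k) = (6 + k)²)
p = -4 (p = -2 - 2 = -4)
P(J) = -5 (P(J) = -1 - 4 = -5)
-2*(P(3) + K(-2)*(-7)) = -2*(-5 + (6 - 2)²*(-7)) = -2*(-5 + 4²*(-7)) = -2*(-5 + 16*(-7)) = -2*(-5 - 112) = -2*(-117) = 234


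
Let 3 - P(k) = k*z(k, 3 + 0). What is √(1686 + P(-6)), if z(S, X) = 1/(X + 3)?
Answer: 13*√10 ≈ 41.110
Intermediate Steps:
z(S, X) = 1/(3 + X)
P(k) = 3 - k/6 (P(k) = 3 - k/(3 + (3 + 0)) = 3 - k/(3 + 3) = 3 - k/6)
√(1686 + P(-6)) = √(1686 + (3 - ⅙*(-6))) = √(1686 + (3 + 1)) = √(1686 + 4) = √1690 = 13*√10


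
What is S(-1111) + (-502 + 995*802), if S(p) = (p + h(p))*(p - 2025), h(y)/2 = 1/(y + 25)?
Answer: 2324903248/543 ≈ 4.2816e+6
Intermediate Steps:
h(y) = 2/(25 + y) (h(y) = 2/(y + 25) = 2/(25 + y))
S(p) = (-2025 + p)*(p + 2/(25 + p)) (S(p) = (p + 2/(25 + p))*(p - 2025) = (p + 2/(25 + p))*(-2025 + p) = (-2025 + p)*(p + 2/(25 + p)))
S(-1111) + (-502 + 995*802) = (-4050 + 2*(-1111) - 1111*(-2025 - 1111)*(25 - 1111))/(25 - 1111) + (-502 + 995*802) = (-4050 - 2222 - 1111*(-3136)*(-1086))/(-1086) + (-502 + 797990) = -(-4050 - 2222 - 3783728256)/1086 + 797488 = -1/1086*(-3783734528) + 797488 = 1891867264/543 + 797488 = 2324903248/543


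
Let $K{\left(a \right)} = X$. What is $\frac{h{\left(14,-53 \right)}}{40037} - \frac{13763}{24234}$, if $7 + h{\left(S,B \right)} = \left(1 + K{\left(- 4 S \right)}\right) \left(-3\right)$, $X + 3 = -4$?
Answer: $- \frac{550762657}{970256658} \approx -0.56765$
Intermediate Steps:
$X = -7$ ($X = -3 - 4 = -7$)
$K{\left(a \right)} = -7$
$h{\left(S,B \right)} = 11$ ($h{\left(S,B \right)} = -7 + \left(1 - 7\right) \left(-3\right) = -7 - -18 = -7 + 18 = 11$)
$\frac{h{\left(14,-53 \right)}}{40037} - \frac{13763}{24234} = \frac{11}{40037} - \frac{13763}{24234} = - \frac{550762657}{970256658}$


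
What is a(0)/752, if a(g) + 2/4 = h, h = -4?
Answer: -9/1504 ≈ -0.0059840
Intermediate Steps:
a(g) = -9/2 (a(g) = -½ - 4 = -9/2)
a(0)/752 = -9/2/752 = -9/2*1/752 = -9/1504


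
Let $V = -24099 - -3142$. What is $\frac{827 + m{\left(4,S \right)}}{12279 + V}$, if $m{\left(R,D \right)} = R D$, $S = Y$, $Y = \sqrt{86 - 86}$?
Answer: $- \frac{827}{8678} \approx -0.095298$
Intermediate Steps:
$Y = 0$ ($Y = \sqrt{0} = 0$)
$S = 0$
$m{\left(R,D \right)} = D R$
$V = -20957$ ($V = -24099 + \left(-1331 + 4473\right) = -24099 + 3142 = -20957$)
$\frac{827 + m{\left(4,S \right)}}{12279 + V} = \frac{827 + 0 \cdot 4}{12279 - 20957} = \frac{827 + 0}{-8678} = 827 \left(- \frac{1}{8678}\right) = - \frac{827}{8678}$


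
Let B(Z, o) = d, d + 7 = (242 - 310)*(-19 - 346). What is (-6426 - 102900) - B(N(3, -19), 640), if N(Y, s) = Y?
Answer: -134139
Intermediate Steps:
d = 24813 (d = -7 + (242 - 310)*(-19 - 346) = -7 - 68*(-365) = -7 + 24820 = 24813)
B(Z, o) = 24813
(-6426 - 102900) - B(N(3, -19), 640) = (-6426 - 102900) - 1*24813 = -109326 - 24813 = -134139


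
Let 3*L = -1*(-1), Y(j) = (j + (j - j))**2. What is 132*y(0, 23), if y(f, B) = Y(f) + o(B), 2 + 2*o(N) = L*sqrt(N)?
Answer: -132 + 22*sqrt(23) ≈ -26.492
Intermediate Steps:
Y(j) = j**2 (Y(j) = (j + 0)**2 = j**2)
L = 1/3 (L = (-1*(-1))/3 = (1/3)*1 = 1/3 ≈ 0.33333)
o(N) = -1 + sqrt(N)/6 (o(N) = -1 + (sqrt(N)/3)/2 = -1 + sqrt(N)/6)
y(f, B) = -1 + f**2 + sqrt(B)/6 (y(f, B) = f**2 + (-1 + sqrt(B)/6) = -1 + f**2 + sqrt(B)/6)
132*y(0, 23) = 132*(-1 + 0**2 + sqrt(23)/6) = 132*(-1 + 0 + sqrt(23)/6) = 132*(-1 + sqrt(23)/6) = -132 + 22*sqrt(23)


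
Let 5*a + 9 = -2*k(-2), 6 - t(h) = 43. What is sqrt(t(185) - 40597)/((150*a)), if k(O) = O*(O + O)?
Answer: -I*sqrt(40634)/750 ≈ -0.26877*I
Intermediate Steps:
t(h) = -37 (t(h) = 6 - 1*43 = 6 - 43 = -37)
k(O) = 2*O**2 (k(O) = O*(2*O) = 2*O**2)
a = -5 (a = -9/5 + (-4*(-2)**2)/5 = -9/5 + (-4*4)/5 = -9/5 + (-2*8)/5 = -9/5 + (1/5)*(-16) = -9/5 - 16/5 = -5)
sqrt(t(185) - 40597)/((150*a)) = sqrt(-37 - 40597)/((150*(-5))) = sqrt(-40634)/(-750) = (I*sqrt(40634))*(-1/750) = -I*sqrt(40634)/750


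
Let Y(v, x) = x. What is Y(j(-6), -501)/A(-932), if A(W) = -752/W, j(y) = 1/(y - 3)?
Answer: -116733/188 ≈ -620.92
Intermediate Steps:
j(y) = 1/(-3 + y)
Y(j(-6), -501)/A(-932) = -501/((-752/(-932))) = -501/((-752*(-1/932))) = -501/188/233 = -501*233/188 = -116733/188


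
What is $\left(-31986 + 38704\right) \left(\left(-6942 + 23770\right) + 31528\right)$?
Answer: $324855608$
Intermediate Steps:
$\left(-31986 + 38704\right) \left(\left(-6942 + 23770\right) + 31528\right) = 6718 \left(16828 + 31528\right) = 6718 \cdot 48356 = 324855608$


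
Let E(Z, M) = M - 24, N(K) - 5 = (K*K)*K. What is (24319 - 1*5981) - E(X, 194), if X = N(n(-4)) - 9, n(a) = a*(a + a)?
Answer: 18168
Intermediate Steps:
n(a) = 2*a² (n(a) = a*(2*a) = 2*a²)
N(K) = 5 + K³ (N(K) = 5 + (K*K)*K = 5 + K²*K = 5 + K³)
X = 32764 (X = (5 + (2*(-4)²)³) - 9 = (5 + (2*16)³) - 9 = (5 + 32³) - 9 = (5 + 32768) - 9 = 32773 - 9 = 32764)
E(Z, M) = -24 + M
(24319 - 1*5981) - E(X, 194) = (24319 - 1*5981) - (-24 + 194) = (24319 - 5981) - 1*170 = 18338 - 170 = 18168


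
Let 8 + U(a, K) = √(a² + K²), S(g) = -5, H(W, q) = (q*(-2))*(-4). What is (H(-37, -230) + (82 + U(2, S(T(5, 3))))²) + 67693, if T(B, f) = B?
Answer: 71358 + 148*√29 ≈ 72155.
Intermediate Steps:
H(W, q) = 8*q (H(W, q) = -2*q*(-4) = 8*q)
U(a, K) = -8 + √(K² + a²) (U(a, K) = -8 + √(a² + K²) = -8 + √(K² + a²))
(H(-37, -230) + (82 + U(2, S(T(5, 3))))²) + 67693 = (8*(-230) + (82 + (-8 + √((-5)² + 2²)))²) + 67693 = (-1840 + (82 + (-8 + √(25 + 4)))²) + 67693 = (-1840 + (82 + (-8 + √29))²) + 67693 = (-1840 + (74 + √29)²) + 67693 = 65853 + (74 + √29)²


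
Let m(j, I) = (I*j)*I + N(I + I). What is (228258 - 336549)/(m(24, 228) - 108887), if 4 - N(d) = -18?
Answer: -108291/1138751 ≈ -0.095096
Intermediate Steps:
N(d) = 22 (N(d) = 4 - 1*(-18) = 4 + 18 = 22)
m(j, I) = 22 + j*I² (m(j, I) = (I*j)*I + 22 = j*I² + 22 = 22 + j*I²)
(228258 - 336549)/(m(24, 228) - 108887) = (228258 - 336549)/((22 + 24*228²) - 108887) = -108291/((22 + 24*51984) - 108887) = -108291/((22 + 1247616) - 108887) = -108291/(1247638 - 108887) = -108291/1138751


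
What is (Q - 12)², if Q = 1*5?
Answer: 49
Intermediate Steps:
Q = 5
(Q - 12)² = (5 - 12)² = (-7)² = 49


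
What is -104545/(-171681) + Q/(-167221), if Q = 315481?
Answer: -36679974116/28708668501 ≈ -1.2777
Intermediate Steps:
-104545/(-171681) + Q/(-167221) = -104545/(-171681) + 315481/(-167221) = -104545*(-1/171681) + 315481*(-1/167221) = 104545/171681 - 315481/167221 = -36679974116/28708668501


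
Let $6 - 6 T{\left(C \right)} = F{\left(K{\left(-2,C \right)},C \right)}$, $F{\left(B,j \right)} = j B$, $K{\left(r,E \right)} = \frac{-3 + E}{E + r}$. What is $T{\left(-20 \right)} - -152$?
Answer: $\frac{5164}{33} \approx 156.48$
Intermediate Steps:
$K{\left(r,E \right)} = \frac{-3 + E}{E + r}$
$F{\left(B,j \right)} = B j$
$T{\left(C \right)} = 1 - \frac{C \left(-3 + C\right)}{6 \left(-2 + C\right)}$ ($T{\left(C \right)} = 1 - \frac{\frac{-3 + C}{C - 2} C}{6} = 1 - \frac{\frac{-3 + C}{-2 + C} C}{6} = 1 - \frac{C \frac{1}{-2 + C} \left(-3 + C\right)}{6} = 1 - \frac{C \left(-3 + C\right)}{6 \left(-2 + C\right)}$)
$T{\left(-20 \right)} - -152 = \frac{-12 - \left(-20\right)^{2} + 9 \left(-20\right)}{6 \left(-2 - 20\right)} - -152 = \frac{-12 - 400 - 180}{6 \left(-22\right)} + 152 = \frac{1}{6} \left(- \frac{1}{22}\right) \left(-12 - 400 - 180\right) + 152 = \frac{1}{6} \left(- \frac{1}{22}\right) \left(-592\right) + 152 = \frac{148}{33} + 152 = \frac{5164}{33}$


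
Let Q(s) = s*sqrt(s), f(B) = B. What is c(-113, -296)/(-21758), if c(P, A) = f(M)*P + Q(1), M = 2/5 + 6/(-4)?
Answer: -1253/217580 ≈ -0.0057588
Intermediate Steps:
M = -11/10 (M = 2*(1/5) + 6*(-1/4) = 2/5 - 3/2 = -11/10 ≈ -1.1000)
Q(s) = s**(3/2)
c(P, A) = 1 - 11*P/10 (c(P, A) = -11*P/10 + 1**(3/2) = -11*P/10 + 1 = 1 - 11*P/10)
c(-113, -296)/(-21758) = (1 - 11/10*(-113))/(-21758) = (1 + 1243/10)*(-1/21758) = (1253/10)*(-1/21758) = -1253/217580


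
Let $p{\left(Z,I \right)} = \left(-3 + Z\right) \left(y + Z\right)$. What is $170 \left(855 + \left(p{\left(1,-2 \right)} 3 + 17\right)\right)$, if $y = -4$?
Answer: $151300$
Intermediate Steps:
$p{\left(Z,I \right)} = \left(-4 + Z\right) \left(-3 + Z\right)$ ($p{\left(Z,I \right)} = \left(-3 + Z\right) \left(-4 + Z\right) = \left(-4 + Z\right) \left(-3 + Z\right)$)
$170 \left(855 + \left(p{\left(1,-2 \right)} 3 + 17\right)\right) = 170 \left(855 + \left(\left(12 + 1^{2} - 7\right) 3 + 17\right)\right) = 170 \left(855 + \left(\left(12 + 1 - 7\right) 3 + 17\right)\right) = 170 \left(855 + \left(6 \cdot 3 + 17\right)\right) = 170 \left(855 + \left(18 + 17\right)\right) = 170 \left(855 + 35\right) = 170 \cdot 890 = 151300$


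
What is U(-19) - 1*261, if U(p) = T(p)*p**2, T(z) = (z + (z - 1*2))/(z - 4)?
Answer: 8437/23 ≈ 366.83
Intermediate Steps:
T(z) = (-2 + 2*z)/(-4 + z) (T(z) = (z + (z - 2))/(-4 + z) = (z + (-2 + z))/(-4 + z) = (-2 + 2*z)/(-4 + z))
U(p) = 2*p**2*(-1 + p)/(-4 + p) (U(p) = (2*(-1 + p)/(-4 + p))*p**2 = 2*p**2*(-1 + p)/(-4 + p))
U(-19) - 1*261 = 2*(-19)**2*(-1 - 19)/(-4 - 19) - 1*261 = 2*361*(-20)/(-23) - 261 = 2*361*(-1/23)*(-20) - 261 = 14440/23 - 261 = 8437/23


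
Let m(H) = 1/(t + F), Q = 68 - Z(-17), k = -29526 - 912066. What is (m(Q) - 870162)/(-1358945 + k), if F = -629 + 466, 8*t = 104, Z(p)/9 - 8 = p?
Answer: 130524301/345080550 ≈ 0.37824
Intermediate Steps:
Z(p) = 72 + 9*p
t = 13 (t = (1/8)*104 = 13)
F = -163
k = -941592
Q = 149 (Q = 68 - (72 + 9*(-17)) = 68 - (72 - 153) = 68 - 1*(-81) = 68 + 81 = 149)
m(H) = -1/150 (m(H) = 1/(13 - 163) = 1/(-150) = -1/150)
(m(Q) - 870162)/(-1358945 + k) = (-1/150 - 870162)/(-1358945 - 941592) = -130524301/150/(-2300537) = -130524301/150*(-1/2300537) = 130524301/345080550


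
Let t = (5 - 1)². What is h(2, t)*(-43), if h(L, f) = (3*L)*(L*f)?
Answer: -8256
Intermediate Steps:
t = 16 (t = 4² = 16)
h(L, f) = 3*f*L²
h(2, t)*(-43) = (3*16*2²)*(-43) = (3*16*4)*(-43) = 192*(-43) = -8256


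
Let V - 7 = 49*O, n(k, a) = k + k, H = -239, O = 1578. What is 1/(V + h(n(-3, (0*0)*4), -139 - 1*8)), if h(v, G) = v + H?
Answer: 1/77084 ≈ 1.2973e-5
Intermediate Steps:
n(k, a) = 2*k
h(v, G) = -239 + v (h(v, G) = v - 239 = -239 + v)
V = 77329 (V = 7 + 49*1578 = 7 + 77322 = 77329)
1/(V + h(n(-3, (0*0)*4), -139 - 1*8)) = 1/(77329 + (-239 + 2*(-3))) = 1/(77329 + (-239 - 6)) = 1/(77329 - 245) = 1/77084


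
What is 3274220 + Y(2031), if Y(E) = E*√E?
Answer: 3274220 + 2031*√2031 ≈ 3.3658e+6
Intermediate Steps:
Y(E) = E^(3/2)
3274220 + Y(2031) = 3274220 + 2031^(3/2) = 3274220 + 2031*√2031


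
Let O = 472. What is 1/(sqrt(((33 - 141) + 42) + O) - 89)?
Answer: -89/7515 - sqrt(406)/7515 ≈ -0.014524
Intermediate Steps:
1/(sqrt(((33 - 141) + 42) + O) - 89) = 1/(sqrt(((33 - 141) + 42) + 472) - 89) = 1/(sqrt((-108 + 42) + 472) - 89) = 1/(sqrt(-66 + 472) - 89) = 1/(sqrt(406) - 89) = 1/(-89 + sqrt(406))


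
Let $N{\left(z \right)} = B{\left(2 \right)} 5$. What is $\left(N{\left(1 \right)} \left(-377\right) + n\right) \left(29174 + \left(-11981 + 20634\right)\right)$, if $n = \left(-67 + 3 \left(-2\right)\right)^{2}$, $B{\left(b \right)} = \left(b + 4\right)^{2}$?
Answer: $-2365360137$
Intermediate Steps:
$B{\left(b \right)} = \left(4 + b\right)^{2}$
$n = 5329$ ($n = \left(-67 - 6\right)^{2} = \left(-73\right)^{2} = 5329$)
$N{\left(z \right)} = 180$ ($N{\left(z \right)} = \left(4 + 2\right)^{2} \cdot 5 = 6^{2} \cdot 5 = 36 \cdot 5 = 180$)
$\left(N{\left(1 \right)} \left(-377\right) + n\right) \left(29174 + \left(-11981 + 20634\right)\right) = \left(180 \left(-377\right) + 5329\right) \left(29174 + \left(-11981 + 20634\right)\right) = \left(-67860 + 5329\right) \left(29174 + 8653\right) = \left(-62531\right) 37827 = -2365360137$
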